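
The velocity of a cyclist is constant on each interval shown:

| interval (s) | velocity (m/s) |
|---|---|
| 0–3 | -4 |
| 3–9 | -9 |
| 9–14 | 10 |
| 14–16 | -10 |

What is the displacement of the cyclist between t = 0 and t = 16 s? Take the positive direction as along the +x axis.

Net displacement equals the area under the velocity-time graph (areas below the axis count negative).
0–3 s: -4 × 3 = -12 m
3–9 s: -9 × 6 = -54 m
9–14 s: 10 × 5 = 50 m
14–16 s: -10 × 2 = -20 m
Net displacement = -36 m

-36 m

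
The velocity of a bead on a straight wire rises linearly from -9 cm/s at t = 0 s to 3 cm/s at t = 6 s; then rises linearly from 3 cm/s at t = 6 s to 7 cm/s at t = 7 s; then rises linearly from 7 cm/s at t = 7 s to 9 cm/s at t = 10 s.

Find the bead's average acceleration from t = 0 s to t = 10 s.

Average acceleration = Δv/Δt = (9 − -9)/(10 − 0) = 1.8 cm/s².

1.8 cm/s²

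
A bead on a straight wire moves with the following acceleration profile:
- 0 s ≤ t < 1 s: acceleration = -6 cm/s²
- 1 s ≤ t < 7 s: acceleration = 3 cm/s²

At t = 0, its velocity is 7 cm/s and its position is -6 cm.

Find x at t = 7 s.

On each constant-a segment, Δv = aΔt and Δx = v₀Δt + ½aΔt²; chain segment to segment.
0–1 s: v starts 7 cm/s; Δx = 7·1 + ½·-6·1² = 4 cm; v ends 1 cm/s.
1–7 s: v starts 1 cm/s; Δx = 1·6 + ½·3·6² = 60 cm; v ends 19 cm/s.
x(7) = -6 + Σ Δx = 58 cm.

58 cm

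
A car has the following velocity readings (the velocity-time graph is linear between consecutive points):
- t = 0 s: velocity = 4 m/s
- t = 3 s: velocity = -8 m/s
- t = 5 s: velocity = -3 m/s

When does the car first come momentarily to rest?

t = 1 s

v changes sign on 0–3 s (from 4 to -8); the graph is linear there, so v = 0 at t = 0 + (-4)·(3 − 0)/(-8 − 4) = 1 s.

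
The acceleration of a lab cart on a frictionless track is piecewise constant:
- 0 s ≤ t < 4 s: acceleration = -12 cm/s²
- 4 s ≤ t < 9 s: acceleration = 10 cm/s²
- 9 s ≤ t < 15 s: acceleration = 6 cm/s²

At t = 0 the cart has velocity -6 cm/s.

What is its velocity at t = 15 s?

Δv equals the area under the a-t graph; then v = v₀ + Δv.
0–4 s: -12 × 4 = -48 cm/s
4–9 s: 10 × 5 = 50 cm/s
9–15 s: 6 × 6 = 36 cm/s
Δv = 38 cm/s, so v(15) = -6 + (38) = 32 cm/s.

32 cm/s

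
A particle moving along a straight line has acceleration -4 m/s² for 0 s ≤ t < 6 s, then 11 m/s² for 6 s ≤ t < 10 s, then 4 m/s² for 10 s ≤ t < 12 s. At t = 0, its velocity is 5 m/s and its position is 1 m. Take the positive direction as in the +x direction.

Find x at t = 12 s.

29 m

On each constant-a segment, Δv = aΔt and Δx = v₀Δt + ½aΔt²; chain segment to segment.
0–6 s: v starts 5 m/s; Δx = 5·6 + ½·-4·6² = -42 m; v ends -19 m/s.
6–10 s: v starts -19 m/s; Δx = -19·4 + ½·11·4² = 12 m; v ends 25 m/s.
10–12 s: v starts 25 m/s; Δx = 25·2 + ½·4·2² = 58 m; v ends 33 m/s.
x(12) = 1 + Σ Δx = 29 m.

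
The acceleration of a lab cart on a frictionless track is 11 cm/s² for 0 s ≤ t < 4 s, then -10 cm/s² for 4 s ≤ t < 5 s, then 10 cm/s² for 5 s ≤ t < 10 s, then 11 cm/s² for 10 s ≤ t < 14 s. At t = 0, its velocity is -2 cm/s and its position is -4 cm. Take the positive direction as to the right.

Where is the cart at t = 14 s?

814 cm

On each constant-a segment, Δv = aΔt and Δx = v₀Δt + ½aΔt²; chain segment to segment.
0–4 s: v starts -2 cm/s; Δx = -2·4 + ½·11·4² = 80 cm; v ends 42 cm/s.
4–5 s: v starts 42 cm/s; Δx = 42·1 + ½·-10·1² = 37 cm; v ends 32 cm/s.
5–10 s: v starts 32 cm/s; Δx = 32·5 + ½·10·5² = 285 cm; v ends 82 cm/s.
10–14 s: v starts 82 cm/s; Δx = 82·4 + ½·11·4² = 416 cm; v ends 126 cm/s.
x(14) = -4 + Σ Δx = 814 cm.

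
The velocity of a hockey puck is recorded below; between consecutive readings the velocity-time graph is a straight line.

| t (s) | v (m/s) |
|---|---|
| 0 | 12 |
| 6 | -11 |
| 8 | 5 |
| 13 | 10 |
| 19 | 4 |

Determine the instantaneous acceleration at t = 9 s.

Acceleration is the slope of the v-t graph on 8–13 s: (10 − 5)/(13 − 8) = 1 m/s².

1 m/s²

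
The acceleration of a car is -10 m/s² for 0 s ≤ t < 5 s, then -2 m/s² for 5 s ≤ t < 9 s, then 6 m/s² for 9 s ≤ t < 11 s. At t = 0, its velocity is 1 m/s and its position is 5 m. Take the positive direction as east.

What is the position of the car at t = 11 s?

-429 m

On each constant-a segment, Δv = aΔt and Δx = v₀Δt + ½aΔt²; chain segment to segment.
0–5 s: v starts 1 m/s; Δx = 1·5 + ½·-10·5² = -120 m; v ends -49 m/s.
5–9 s: v starts -49 m/s; Δx = -49·4 + ½·-2·4² = -212 m; v ends -57 m/s.
9–11 s: v starts -57 m/s; Δx = -57·2 + ½·6·2² = -102 m; v ends -45 m/s.
x(11) = 5 + Σ Δx = -429 m.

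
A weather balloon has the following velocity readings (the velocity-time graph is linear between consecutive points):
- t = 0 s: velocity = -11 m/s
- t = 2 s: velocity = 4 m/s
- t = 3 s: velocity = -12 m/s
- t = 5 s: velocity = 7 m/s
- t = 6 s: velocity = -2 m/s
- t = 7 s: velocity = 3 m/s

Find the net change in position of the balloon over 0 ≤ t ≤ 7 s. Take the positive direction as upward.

Displacement is the signed area under the v-t curve.
0–2 s: ½(-11 + 4)(2) = -7 m
2–3 s: ½(4 + -12)(1) = -4 m
3–5 s: ½(-12 + 7)(2) = -5 m
5–6 s: ½(7 + -2)(1) = 2.5 m
6–7 s: ½(-2 + 3)(1) = 0.5 m
Net displacement = -13 m

-13 m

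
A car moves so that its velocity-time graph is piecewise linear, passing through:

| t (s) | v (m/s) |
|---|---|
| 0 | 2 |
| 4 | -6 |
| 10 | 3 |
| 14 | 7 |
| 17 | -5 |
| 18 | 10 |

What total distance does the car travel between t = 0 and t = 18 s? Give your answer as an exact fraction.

Distance (not displacement) is the total path length: add the absolute areas under v-t.
0–4 s: v = 0 at t = 1 s; triangle areas 1 + 9 = 10 m
4–10 s: v = 0 at t = 8 s; triangle areas 12 + 3 = 15 m
10–14 s: |½(3 + 7)(4)| = 20 m
14–17 s: v = 0 at t = 15.75 s; triangle areas 6.125 + 3.125 = 9.25 m
17–18 s: v = 0 at t = 52/3 s; triangle areas 5/6 + 10/3 = 25/6 m
Total distance = 701/12 m

701/12 m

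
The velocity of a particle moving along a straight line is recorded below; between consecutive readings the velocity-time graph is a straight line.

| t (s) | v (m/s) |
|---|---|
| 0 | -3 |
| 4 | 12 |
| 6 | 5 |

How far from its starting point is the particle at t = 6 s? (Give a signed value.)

35 m

Net displacement equals the area under the velocity-time graph (areas below the axis count negative).
0–4 s: ½(-3 + 12)(4) = 18 m
4–6 s: ½(12 + 5)(2) = 17 m
Net displacement = 35 m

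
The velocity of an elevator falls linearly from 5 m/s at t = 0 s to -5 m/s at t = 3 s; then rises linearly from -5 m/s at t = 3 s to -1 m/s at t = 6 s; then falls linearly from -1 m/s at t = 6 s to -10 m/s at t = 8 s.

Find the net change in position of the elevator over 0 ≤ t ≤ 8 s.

-20 m

Net displacement equals the area under the velocity-time graph (areas below the axis count negative).
0–3 s: ½(5 + -5)(3) = 0 m
3–6 s: ½(-5 + -1)(3) = -9 m
6–8 s: ½(-1 + -10)(2) = -11 m
Net displacement = -20 m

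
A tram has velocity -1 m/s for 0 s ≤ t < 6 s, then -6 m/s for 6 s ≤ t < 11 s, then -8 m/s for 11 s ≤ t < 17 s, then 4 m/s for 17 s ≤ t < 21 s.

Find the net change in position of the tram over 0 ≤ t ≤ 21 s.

-68 m

Net displacement equals the area under the velocity-time graph (areas below the axis count negative).
0–6 s: -1 × 6 = -6 m
6–11 s: -6 × 5 = -30 m
11–17 s: -8 × 6 = -48 m
17–21 s: 4 × 4 = 16 m
Net displacement = -68 m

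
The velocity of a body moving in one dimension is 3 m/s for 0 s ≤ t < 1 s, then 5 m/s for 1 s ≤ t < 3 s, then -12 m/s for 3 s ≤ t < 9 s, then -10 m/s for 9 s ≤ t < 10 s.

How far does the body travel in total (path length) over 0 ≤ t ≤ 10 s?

Total distance travelled is ∫|v| dt — sum the magnitudes of each area piece.
0–1 s: |3| × 1 = 3 m
1–3 s: |5| × 2 = 10 m
3–9 s: |-12| × 6 = 72 m
9–10 s: |-10| × 1 = 10 m
Total distance = 95 m

95 m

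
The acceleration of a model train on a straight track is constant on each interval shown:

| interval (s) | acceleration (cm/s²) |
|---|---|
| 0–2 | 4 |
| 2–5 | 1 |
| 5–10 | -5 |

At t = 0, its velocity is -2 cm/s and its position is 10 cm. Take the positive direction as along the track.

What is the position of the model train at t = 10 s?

On each constant-a segment, Δv = aΔt and Δx = v₀Δt + ½aΔt²; chain segment to segment.
0–2 s: v starts -2 cm/s; Δx = -2·2 + ½·4·2² = 4 cm; v ends 6 cm/s.
2–5 s: v starts 6 cm/s; Δx = 6·3 + ½·1·3² = 22.5 cm; v ends 9 cm/s.
5–10 s: v starts 9 cm/s; Δx = 9·5 + ½·-5·5² = -17.5 cm; v ends -16 cm/s.
x(10) = 10 + Σ Δx = 19 cm.

19 cm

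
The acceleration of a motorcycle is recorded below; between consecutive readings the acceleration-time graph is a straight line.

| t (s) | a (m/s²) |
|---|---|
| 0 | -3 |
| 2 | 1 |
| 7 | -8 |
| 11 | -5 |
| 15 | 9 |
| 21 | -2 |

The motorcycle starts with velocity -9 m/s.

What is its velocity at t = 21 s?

-25.5 m/s

Δv equals the area under the a-t graph; then v = v₀ + Δv.
0–2 s: ½(-3 + 1)(2) = -2 m/s
2–7 s: ½(1 + -8)(5) = -17.5 m/s
7–11 s: ½(-8 + -5)(4) = -26 m/s
11–15 s: ½(-5 + 9)(4) = 8 m/s
15–21 s: ½(9 + -2)(6) = 21 m/s
Δv = -16.5 m/s, so v(21) = -9 + (-16.5) = -25.5 m/s.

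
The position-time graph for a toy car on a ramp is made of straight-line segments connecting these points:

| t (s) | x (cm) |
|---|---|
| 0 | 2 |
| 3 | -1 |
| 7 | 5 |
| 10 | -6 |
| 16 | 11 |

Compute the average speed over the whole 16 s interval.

Average speed = (total path length)/(elapsed time); on a piecewise-linear x-t graph the path length is Σ|Δx|.
0–3 s: |Δx| = |-1 − 2| = 3 cm
3–7 s: |Δx| = |5 − -1| = 6 cm
7–10 s: |Δx| = |-6 − 5| = 11 cm
10–16 s: |Δx| = |11 − -6| = 17 cm
Total path = 37 cm; average speed = 37/16 = 2.3125 cm/s.

2.3125 cm/s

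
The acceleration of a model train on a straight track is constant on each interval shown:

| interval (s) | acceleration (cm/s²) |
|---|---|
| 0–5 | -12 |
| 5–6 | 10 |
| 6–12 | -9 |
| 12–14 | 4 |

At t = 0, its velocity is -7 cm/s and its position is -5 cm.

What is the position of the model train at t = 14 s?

-970 cm

On each constant-a segment, Δv = aΔt and Δx = v₀Δt + ½aΔt²; chain segment to segment.
0–5 s: v starts -7 cm/s; Δx = -7·5 + ½·-12·5² = -185 cm; v ends -67 cm/s.
5–6 s: v starts -67 cm/s; Δx = -67·1 + ½·10·1² = -62 cm; v ends -57 cm/s.
6–12 s: v starts -57 cm/s; Δx = -57·6 + ½·-9·6² = -504 cm; v ends -111 cm/s.
12–14 s: v starts -111 cm/s; Δx = -111·2 + ½·4·2² = -214 cm; v ends -103 cm/s.
x(14) = -5 + Σ Δx = -970 cm.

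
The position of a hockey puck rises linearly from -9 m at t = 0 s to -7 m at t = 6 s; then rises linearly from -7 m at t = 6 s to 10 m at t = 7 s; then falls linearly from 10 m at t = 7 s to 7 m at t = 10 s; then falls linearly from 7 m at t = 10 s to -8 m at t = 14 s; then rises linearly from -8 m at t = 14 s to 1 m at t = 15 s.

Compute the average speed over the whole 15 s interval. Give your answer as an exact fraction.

46/15 m/s

Average speed = (total path length)/(elapsed time); on a piecewise-linear x-t graph the path length is Σ|Δx|.
0–6 s: |Δx| = |-7 − -9| = 2 m
6–7 s: |Δx| = |10 − -7| = 17 m
7–10 s: |Δx| = |7 − 10| = 3 m
10–14 s: |Δx| = |-8 − 7| = 15 m
14–15 s: |Δx| = |1 − -8| = 9 m
Total path = 46 m; average speed = 46/15 = 46/15 m/s.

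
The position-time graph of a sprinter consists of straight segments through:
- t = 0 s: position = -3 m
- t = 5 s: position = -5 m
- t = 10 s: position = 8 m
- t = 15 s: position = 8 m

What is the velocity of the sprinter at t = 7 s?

2.6 m/s

Velocity is the slope of the x-t graph on 5–10 s: (8 − -5)/(10 − 5) = 2.6 m/s.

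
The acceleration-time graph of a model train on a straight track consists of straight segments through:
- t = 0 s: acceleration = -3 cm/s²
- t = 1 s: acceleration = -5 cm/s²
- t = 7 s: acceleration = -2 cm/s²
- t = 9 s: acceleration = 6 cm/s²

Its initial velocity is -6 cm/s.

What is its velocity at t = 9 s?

Δv equals the area under the a-t graph; then v = v₀ + Δv.
0–1 s: ½(-3 + -5)(1) = -4 cm/s
1–7 s: ½(-5 + -2)(6) = -21 cm/s
7–9 s: ½(-2 + 6)(2) = 4 cm/s
Δv = -21 cm/s, so v(9) = -6 + (-21) = -27 cm/s.

-27 cm/s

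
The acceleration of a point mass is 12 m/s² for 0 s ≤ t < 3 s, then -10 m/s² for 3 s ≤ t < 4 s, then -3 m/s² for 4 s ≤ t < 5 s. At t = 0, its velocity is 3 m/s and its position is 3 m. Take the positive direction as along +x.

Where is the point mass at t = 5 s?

127.5 m

On each constant-a segment, Δv = aΔt and Δx = v₀Δt + ½aΔt²; chain segment to segment.
0–3 s: v starts 3 m/s; Δx = 3·3 + ½·12·3² = 63 m; v ends 39 m/s.
3–4 s: v starts 39 m/s; Δx = 39·1 + ½·-10·1² = 34 m; v ends 29 m/s.
4–5 s: v starts 29 m/s; Δx = 29·1 + ½·-3·1² = 27.5 m; v ends 26 m/s.
x(5) = 3 + Σ Δx = 127.5 m.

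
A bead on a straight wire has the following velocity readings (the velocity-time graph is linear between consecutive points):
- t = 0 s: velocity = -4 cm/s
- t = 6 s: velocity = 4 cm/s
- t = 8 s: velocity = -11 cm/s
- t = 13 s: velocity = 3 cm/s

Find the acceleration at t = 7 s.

-7.5 cm/s²

Acceleration is the slope of the v-t graph on 6–8 s: (-11 − 4)/(8 − 6) = -7.5 cm/s².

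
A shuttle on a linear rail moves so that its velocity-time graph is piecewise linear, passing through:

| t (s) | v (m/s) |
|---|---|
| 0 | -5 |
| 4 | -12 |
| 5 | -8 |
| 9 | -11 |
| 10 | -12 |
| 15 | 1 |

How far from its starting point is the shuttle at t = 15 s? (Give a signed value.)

-121 m

Displacement is the signed area under the v-t curve.
0–4 s: ½(-5 + -12)(4) = -34 m
4–5 s: ½(-12 + -8)(1) = -10 m
5–9 s: ½(-8 + -11)(4) = -38 m
9–10 s: ½(-11 + -12)(1) = -11.5 m
10–15 s: ½(-12 + 1)(5) = -27.5 m
Net displacement = -121 m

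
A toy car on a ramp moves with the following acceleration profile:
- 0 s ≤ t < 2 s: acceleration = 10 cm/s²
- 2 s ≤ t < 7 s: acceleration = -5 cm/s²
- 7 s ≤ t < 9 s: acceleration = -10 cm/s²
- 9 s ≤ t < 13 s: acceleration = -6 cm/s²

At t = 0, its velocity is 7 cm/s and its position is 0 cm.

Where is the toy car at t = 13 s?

On each constant-a segment, Δv = aΔt and Δx = v₀Δt + ½aΔt²; chain segment to segment.
0–2 s: v starts 7 cm/s; Δx = 7·2 + ½·10·2² = 34 cm; v ends 27 cm/s.
2–7 s: v starts 27 cm/s; Δx = 27·5 + ½·-5·5² = 72.5 cm; v ends 2 cm/s.
7–9 s: v starts 2 cm/s; Δx = 2·2 + ½·-10·2² = -16 cm; v ends -18 cm/s.
9–13 s: v starts -18 cm/s; Δx = -18·4 + ½·-6·4² = -120 cm; v ends -42 cm/s.
x(13) = 0 + Σ Δx = -29.5 cm.

-29.5 cm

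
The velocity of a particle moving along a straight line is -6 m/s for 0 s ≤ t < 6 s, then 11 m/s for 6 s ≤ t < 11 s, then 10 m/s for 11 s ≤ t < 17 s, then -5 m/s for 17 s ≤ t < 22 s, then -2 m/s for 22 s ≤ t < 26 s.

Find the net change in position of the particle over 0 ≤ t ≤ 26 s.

46 m

Net displacement equals the area under the velocity-time graph (areas below the axis count negative).
0–6 s: -6 × 6 = -36 m
6–11 s: 11 × 5 = 55 m
11–17 s: 10 × 6 = 60 m
17–22 s: -5 × 5 = -25 m
22–26 s: -2 × 4 = -8 m
Net displacement = 46 m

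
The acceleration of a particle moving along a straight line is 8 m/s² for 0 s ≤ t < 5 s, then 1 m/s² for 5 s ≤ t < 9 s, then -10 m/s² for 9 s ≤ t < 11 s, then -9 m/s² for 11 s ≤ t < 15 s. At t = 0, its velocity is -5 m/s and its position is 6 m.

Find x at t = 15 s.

291 m

On each constant-a segment, Δv = aΔt and Δx = v₀Δt + ½aΔt²; chain segment to segment.
0–5 s: v starts -5 m/s; Δx = -5·5 + ½·8·5² = 75 m; v ends 35 m/s.
5–9 s: v starts 35 m/s; Δx = 35·4 + ½·1·4² = 148 m; v ends 39 m/s.
9–11 s: v starts 39 m/s; Δx = 39·2 + ½·-10·2² = 58 m; v ends 19 m/s.
11–15 s: v starts 19 m/s; Δx = 19·4 + ½·-9·4² = 4 m; v ends -17 m/s.
x(15) = 6 + Σ Δx = 291 m.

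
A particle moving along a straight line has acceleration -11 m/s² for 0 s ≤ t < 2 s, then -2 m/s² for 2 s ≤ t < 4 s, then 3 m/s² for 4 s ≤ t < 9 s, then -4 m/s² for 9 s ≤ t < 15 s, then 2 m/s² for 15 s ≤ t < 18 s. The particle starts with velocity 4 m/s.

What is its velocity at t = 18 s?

-25 m/s

Δv equals the area under the a-t graph; then v = v₀ + Δv.
0–2 s: -11 × 2 = -22 m/s
2–4 s: -2 × 2 = -4 m/s
4–9 s: 3 × 5 = 15 m/s
9–15 s: -4 × 6 = -24 m/s
15–18 s: 2 × 3 = 6 m/s
Δv = -29 m/s, so v(18) = 4 + (-29) = -25 m/s.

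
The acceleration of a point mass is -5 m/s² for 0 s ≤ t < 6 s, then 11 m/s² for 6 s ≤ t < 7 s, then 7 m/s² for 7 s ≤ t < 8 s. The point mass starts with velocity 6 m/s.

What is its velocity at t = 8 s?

Δv equals the area under the a-t graph; then v = v₀ + Δv.
0–6 s: -5 × 6 = -30 m/s
6–7 s: 11 × 1 = 11 m/s
7–8 s: 7 × 1 = 7 m/s
Δv = -12 m/s, so v(8) = 6 + (-12) = -6 m/s.

-6 m/s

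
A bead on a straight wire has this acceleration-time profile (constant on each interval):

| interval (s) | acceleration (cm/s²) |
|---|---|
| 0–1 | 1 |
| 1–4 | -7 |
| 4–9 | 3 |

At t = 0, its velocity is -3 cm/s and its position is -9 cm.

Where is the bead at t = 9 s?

On each constant-a segment, Δv = aΔt and Δx = v₀Δt + ½aΔt²; chain segment to segment.
0–1 s: v starts -3 cm/s; Δx = -3·1 + ½·1·1² = -2.5 cm; v ends -2 cm/s.
1–4 s: v starts -2 cm/s; Δx = -2·3 + ½·-7·3² = -37.5 cm; v ends -23 cm/s.
4–9 s: v starts -23 cm/s; Δx = -23·5 + ½·3·5² = -77.5 cm; v ends -8 cm/s.
x(9) = -9 + Σ Δx = -126.5 cm.

-126.5 cm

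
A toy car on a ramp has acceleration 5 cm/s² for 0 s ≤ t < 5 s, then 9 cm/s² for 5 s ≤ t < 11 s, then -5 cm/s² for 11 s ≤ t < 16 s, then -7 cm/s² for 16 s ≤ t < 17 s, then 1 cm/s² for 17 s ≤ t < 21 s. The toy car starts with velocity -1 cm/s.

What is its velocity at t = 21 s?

Δv equals the area under the a-t graph; then v = v₀ + Δv.
0–5 s: 5 × 5 = 25 cm/s
5–11 s: 9 × 6 = 54 cm/s
11–16 s: -5 × 5 = -25 cm/s
16–17 s: -7 × 1 = -7 cm/s
17–21 s: 1 × 4 = 4 cm/s
Δv = 51 cm/s, so v(21) = -1 + (51) = 50 cm/s.

50 cm/s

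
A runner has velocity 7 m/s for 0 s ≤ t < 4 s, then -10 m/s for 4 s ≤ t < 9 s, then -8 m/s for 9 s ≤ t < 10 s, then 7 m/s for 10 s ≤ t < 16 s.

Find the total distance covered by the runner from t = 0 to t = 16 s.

Total distance travelled is ∫|v| dt — sum the magnitudes of each area piece.
0–4 s: |7| × 4 = 28 m
4–9 s: |-10| × 5 = 50 m
9–10 s: |-8| × 1 = 8 m
10–16 s: |7| × 6 = 42 m
Total distance = 128 m

128 m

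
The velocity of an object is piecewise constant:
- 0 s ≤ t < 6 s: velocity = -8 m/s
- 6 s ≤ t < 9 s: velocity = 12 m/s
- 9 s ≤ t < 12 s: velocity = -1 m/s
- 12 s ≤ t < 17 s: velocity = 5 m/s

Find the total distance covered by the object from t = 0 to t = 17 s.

112 m

Distance (not displacement) is the total path length: add the absolute areas under v-t.
0–6 s: |-8| × 6 = 48 m
6–9 s: |12| × 3 = 36 m
9–12 s: |-1| × 3 = 3 m
12–17 s: |5| × 5 = 25 m
Total distance = 112 m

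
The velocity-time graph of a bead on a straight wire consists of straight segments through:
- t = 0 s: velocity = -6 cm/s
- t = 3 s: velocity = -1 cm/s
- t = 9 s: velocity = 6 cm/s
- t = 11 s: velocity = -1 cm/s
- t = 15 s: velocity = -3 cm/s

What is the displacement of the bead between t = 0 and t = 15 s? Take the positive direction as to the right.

1.5 cm

Displacement is the signed area under the v-t curve.
0–3 s: ½(-6 + -1)(3) = -10.5 cm
3–9 s: ½(-1 + 6)(6) = 15 cm
9–11 s: ½(6 + -1)(2) = 5 cm
11–15 s: ½(-1 + -3)(4) = -8 cm
Net displacement = 1.5 cm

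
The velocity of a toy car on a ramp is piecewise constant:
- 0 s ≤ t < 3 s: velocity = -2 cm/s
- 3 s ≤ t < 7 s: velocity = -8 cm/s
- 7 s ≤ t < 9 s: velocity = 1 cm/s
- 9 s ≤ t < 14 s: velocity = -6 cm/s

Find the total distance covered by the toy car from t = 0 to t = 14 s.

Total distance travelled is ∫|v| dt — sum the magnitudes of each area piece.
0–3 s: |-2| × 3 = 6 cm
3–7 s: |-8| × 4 = 32 cm
7–9 s: |1| × 2 = 2 cm
9–14 s: |-6| × 5 = 30 cm
Total distance = 70 cm

70 cm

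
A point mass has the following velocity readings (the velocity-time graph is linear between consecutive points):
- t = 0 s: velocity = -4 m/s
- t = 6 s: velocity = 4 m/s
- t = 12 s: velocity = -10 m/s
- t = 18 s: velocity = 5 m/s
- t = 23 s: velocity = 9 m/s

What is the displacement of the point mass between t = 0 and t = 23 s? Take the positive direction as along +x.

Net displacement equals the area under the velocity-time graph (areas below the axis count negative).
0–6 s: ½(-4 + 4)(6) = 0 m
6–12 s: ½(4 + -10)(6) = -18 m
12–18 s: ½(-10 + 5)(6) = -15 m
18–23 s: ½(5 + 9)(5) = 35 m
Net displacement = 2 m

2 m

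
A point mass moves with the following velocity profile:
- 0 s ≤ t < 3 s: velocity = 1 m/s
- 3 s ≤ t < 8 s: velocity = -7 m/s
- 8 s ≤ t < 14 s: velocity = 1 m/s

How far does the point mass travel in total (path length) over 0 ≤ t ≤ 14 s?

44 m

Distance (not displacement) is the total path length: add the absolute areas under v-t.
0–3 s: |1| × 3 = 3 m
3–8 s: |-7| × 5 = 35 m
8–14 s: |1| × 6 = 6 m
Total distance = 44 m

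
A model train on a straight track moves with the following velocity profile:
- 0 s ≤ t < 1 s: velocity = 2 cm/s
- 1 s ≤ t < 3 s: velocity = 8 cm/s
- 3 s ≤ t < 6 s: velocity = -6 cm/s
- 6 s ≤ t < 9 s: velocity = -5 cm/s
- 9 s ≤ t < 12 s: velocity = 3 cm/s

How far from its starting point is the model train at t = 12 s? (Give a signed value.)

-6 cm

Displacement is the signed area under the v-t curve.
0–1 s: 2 × 1 = 2 cm
1–3 s: 8 × 2 = 16 cm
3–6 s: -6 × 3 = -18 cm
6–9 s: -5 × 3 = -15 cm
9–12 s: 3 × 3 = 9 cm
Net displacement = -6 cm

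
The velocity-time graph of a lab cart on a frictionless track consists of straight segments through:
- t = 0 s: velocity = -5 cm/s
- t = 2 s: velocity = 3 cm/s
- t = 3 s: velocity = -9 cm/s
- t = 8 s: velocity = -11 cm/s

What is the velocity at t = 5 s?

-9.8 cm/s

On 3–8 s the graph is linear from -9 to -11 cm/s: v(5) = -9 + (-11 − -9)·(5 − 3)/(8 − 3) = -9.8 cm/s.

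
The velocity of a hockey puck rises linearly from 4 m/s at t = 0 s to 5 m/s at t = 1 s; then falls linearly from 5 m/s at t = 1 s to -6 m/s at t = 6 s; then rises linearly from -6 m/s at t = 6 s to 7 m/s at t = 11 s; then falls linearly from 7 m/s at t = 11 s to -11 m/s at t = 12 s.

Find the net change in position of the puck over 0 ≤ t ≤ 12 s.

2.5 m

Net displacement equals the area under the velocity-time graph (areas below the axis count negative).
0–1 s: ½(4 + 5)(1) = 4.5 m
1–6 s: ½(5 + -6)(5) = -2.5 m
6–11 s: ½(-6 + 7)(5) = 2.5 m
11–12 s: ½(7 + -11)(1) = -2 m
Net displacement = 2.5 m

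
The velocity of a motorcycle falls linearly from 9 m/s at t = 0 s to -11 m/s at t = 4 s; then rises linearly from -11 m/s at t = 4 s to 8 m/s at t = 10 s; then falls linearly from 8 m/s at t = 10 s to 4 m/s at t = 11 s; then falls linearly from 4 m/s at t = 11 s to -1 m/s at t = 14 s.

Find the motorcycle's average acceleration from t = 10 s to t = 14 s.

-2.25 m/s²

Average acceleration = Δv/Δt = (-1 − 8)/(14 − 10) = -2.25 m/s².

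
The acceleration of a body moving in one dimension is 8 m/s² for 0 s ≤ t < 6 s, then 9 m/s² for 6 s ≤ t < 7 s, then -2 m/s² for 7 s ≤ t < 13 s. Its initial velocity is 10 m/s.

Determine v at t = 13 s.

Δv equals the area under the a-t graph; then v = v₀ + Δv.
0–6 s: 8 × 6 = 48 m/s
6–7 s: 9 × 1 = 9 m/s
7–13 s: -2 × 6 = -12 m/s
Δv = 45 m/s, so v(13) = 10 + (45) = 55 m/s.

55 m/s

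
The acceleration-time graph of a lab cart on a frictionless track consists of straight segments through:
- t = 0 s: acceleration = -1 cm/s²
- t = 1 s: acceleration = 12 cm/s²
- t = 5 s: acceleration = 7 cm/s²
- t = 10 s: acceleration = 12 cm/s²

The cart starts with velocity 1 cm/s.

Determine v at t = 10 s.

Δv equals the area under the a-t graph; then v = v₀ + Δv.
0–1 s: ½(-1 + 12)(1) = 5.5 cm/s
1–5 s: ½(12 + 7)(4) = 38 cm/s
5–10 s: ½(7 + 12)(5) = 47.5 cm/s
Δv = 91 cm/s, so v(10) = 1 + (91) = 92 cm/s.

92 cm/s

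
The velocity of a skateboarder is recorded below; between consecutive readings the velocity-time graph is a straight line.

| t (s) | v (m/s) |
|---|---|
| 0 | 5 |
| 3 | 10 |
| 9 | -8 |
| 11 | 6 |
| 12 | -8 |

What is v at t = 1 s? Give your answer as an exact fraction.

20/3 m/s

On 0–3 s the graph is linear from 5 to 10 m/s: v(1) = 5 + (10 − 5)·(1 − 0)/(3 − 0) = 20/3 m/s.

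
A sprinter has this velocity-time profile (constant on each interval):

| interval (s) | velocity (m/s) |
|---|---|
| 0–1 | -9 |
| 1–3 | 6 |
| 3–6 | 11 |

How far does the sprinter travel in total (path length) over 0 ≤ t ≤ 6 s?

Distance (not displacement) is the total path length: add the absolute areas under v-t.
0–1 s: |-9| × 1 = 9 m
1–3 s: |6| × 2 = 12 m
3–6 s: |11| × 3 = 33 m
Total distance = 54 m

54 m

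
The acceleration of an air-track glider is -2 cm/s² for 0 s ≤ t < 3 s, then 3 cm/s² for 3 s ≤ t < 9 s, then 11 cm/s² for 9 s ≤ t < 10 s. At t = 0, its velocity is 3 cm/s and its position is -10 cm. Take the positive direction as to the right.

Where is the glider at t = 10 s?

46.5 cm

On each constant-a segment, Δv = aΔt and Δx = v₀Δt + ½aΔt²; chain segment to segment.
0–3 s: v starts 3 cm/s; Δx = 3·3 + ½·-2·3² = 0 cm; v ends -3 cm/s.
3–9 s: v starts -3 cm/s; Δx = -3·6 + ½·3·6² = 36 cm; v ends 15 cm/s.
9–10 s: v starts 15 cm/s; Δx = 15·1 + ½·11·1² = 20.5 cm; v ends 26 cm/s.
x(10) = -10 + Σ Δx = 46.5 cm.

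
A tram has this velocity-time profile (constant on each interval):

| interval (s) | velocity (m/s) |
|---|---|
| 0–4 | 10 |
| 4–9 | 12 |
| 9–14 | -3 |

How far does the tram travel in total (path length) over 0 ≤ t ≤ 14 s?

Distance (not displacement) is the total path length: add the absolute areas under v-t.
0–4 s: |10| × 4 = 40 m
4–9 s: |12| × 5 = 60 m
9–14 s: |-3| × 5 = 15 m
Total distance = 115 m

115 m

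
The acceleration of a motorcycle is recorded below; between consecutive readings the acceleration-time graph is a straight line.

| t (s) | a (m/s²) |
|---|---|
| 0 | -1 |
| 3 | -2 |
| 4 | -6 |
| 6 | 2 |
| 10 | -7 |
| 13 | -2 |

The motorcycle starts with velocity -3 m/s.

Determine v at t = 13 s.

Δv equals the area under the a-t graph; then v = v₀ + Δv.
0–3 s: ½(-1 + -2)(3) = -4.5 m/s
3–4 s: ½(-2 + -6)(1) = -4 m/s
4–6 s: ½(-6 + 2)(2) = -4 m/s
6–10 s: ½(2 + -7)(4) = -10 m/s
10–13 s: ½(-7 + -2)(3) = -13.5 m/s
Δv = -36 m/s, so v(13) = -3 + (-36) = -39 m/s.

-39 m/s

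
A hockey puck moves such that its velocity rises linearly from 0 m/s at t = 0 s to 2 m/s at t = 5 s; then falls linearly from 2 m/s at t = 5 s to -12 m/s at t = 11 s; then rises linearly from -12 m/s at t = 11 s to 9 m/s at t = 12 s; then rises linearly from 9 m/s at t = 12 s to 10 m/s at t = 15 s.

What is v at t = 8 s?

On 5–11 s the graph is linear from 2 to -12 m/s: v(8) = 2 + (-12 − 2)·(8 − 5)/(11 − 5) = -5 m/s.

-5 m/s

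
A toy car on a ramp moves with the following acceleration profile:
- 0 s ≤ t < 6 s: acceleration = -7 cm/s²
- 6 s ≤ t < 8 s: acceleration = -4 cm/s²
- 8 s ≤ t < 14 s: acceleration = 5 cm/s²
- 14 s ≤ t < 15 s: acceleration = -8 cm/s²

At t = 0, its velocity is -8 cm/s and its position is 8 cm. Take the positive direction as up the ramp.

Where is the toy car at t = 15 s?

On each constant-a segment, Δv = aΔt and Δx = v₀Δt + ½aΔt²; chain segment to segment.
0–6 s: v starts -8 cm/s; Δx = -8·6 + ½·-7·6² = -174 cm; v ends -50 cm/s.
6–8 s: v starts -50 cm/s; Δx = -50·2 + ½·-4·2² = -108 cm; v ends -58 cm/s.
8–14 s: v starts -58 cm/s; Δx = -58·6 + ½·5·6² = -258 cm; v ends -28 cm/s.
14–15 s: v starts -28 cm/s; Δx = -28·1 + ½·-8·1² = -32 cm; v ends -36 cm/s.
x(15) = 8 + Σ Δx = -564 cm.

-564 cm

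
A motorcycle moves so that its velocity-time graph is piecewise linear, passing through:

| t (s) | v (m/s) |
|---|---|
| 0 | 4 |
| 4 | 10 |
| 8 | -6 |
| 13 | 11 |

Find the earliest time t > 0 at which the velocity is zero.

t = 6.5 s

v changes sign on 4–8 s (from 10 to -6); the graph is linear there, so v = 0 at t = 4 + (-10)·(8 − 4)/(-6 − 10) = 6.5 s.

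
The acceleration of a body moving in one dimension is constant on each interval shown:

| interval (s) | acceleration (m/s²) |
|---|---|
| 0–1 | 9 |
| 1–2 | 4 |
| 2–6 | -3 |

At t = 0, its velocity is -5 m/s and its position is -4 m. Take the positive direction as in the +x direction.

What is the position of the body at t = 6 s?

On each constant-a segment, Δv = aΔt and Δx = v₀Δt + ½aΔt²; chain segment to segment.
0–1 s: v starts -5 m/s; Δx = -5·1 + ½·9·1² = -0.5 m; v ends 4 m/s.
1–2 s: v starts 4 m/s; Δx = 4·1 + ½·4·1² = 6 m; v ends 8 m/s.
2–6 s: v starts 8 m/s; Δx = 8·4 + ½·-3·4² = 8 m; v ends -4 m/s.
x(6) = -4 + Σ Δx = 9.5 m.

9.5 m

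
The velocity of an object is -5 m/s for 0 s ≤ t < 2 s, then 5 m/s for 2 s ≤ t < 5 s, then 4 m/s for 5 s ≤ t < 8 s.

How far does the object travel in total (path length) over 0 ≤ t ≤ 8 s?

Distance (not displacement) is the total path length: add the absolute areas under v-t.
0–2 s: |-5| × 2 = 10 m
2–5 s: |5| × 3 = 15 m
5–8 s: |4| × 3 = 12 m
Total distance = 37 m

37 m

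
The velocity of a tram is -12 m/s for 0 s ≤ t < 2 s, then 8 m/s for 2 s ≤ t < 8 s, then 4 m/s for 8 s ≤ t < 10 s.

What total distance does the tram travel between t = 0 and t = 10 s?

Total distance travelled is ∫|v| dt — sum the magnitudes of each area piece.
0–2 s: |-12| × 2 = 24 m
2–8 s: |8| × 6 = 48 m
8–10 s: |4| × 2 = 8 m
Total distance = 80 m

80 m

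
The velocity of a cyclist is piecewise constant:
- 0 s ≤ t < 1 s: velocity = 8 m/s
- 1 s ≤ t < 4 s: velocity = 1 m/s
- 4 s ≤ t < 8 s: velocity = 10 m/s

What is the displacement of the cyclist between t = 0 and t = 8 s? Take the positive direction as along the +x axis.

51 m

Net displacement equals the area under the velocity-time graph (areas below the axis count negative).
0–1 s: 8 × 1 = 8 m
1–4 s: 1 × 3 = 3 m
4–8 s: 10 × 4 = 40 m
Net displacement = 51 m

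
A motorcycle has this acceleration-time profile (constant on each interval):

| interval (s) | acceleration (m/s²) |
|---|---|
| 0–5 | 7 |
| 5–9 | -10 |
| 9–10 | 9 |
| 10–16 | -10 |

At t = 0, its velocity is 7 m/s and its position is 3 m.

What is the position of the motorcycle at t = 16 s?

106 m

On each constant-a segment, Δv = aΔt and Δx = v₀Δt + ½aΔt²; chain segment to segment.
0–5 s: v starts 7 m/s; Δx = 7·5 + ½·7·5² = 122.5 m; v ends 42 m/s.
5–9 s: v starts 42 m/s; Δx = 42·4 + ½·-10·4² = 88 m; v ends 2 m/s.
9–10 s: v starts 2 m/s; Δx = 2·1 + ½·9·1² = 6.5 m; v ends 11 m/s.
10–16 s: v starts 11 m/s; Δx = 11·6 + ½·-10·6² = -114 m; v ends -49 m/s.
x(16) = 3 + Σ Δx = 106 m.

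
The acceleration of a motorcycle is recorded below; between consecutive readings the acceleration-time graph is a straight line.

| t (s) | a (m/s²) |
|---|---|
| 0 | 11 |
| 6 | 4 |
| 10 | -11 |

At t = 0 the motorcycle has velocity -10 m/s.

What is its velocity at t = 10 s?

Δv equals the area under the a-t graph; then v = v₀ + Δv.
0–6 s: ½(11 + 4)(6) = 45 m/s
6–10 s: ½(4 + -11)(4) = -14 m/s
Δv = 31 m/s, so v(10) = -10 + (31) = 21 m/s.

21 m/s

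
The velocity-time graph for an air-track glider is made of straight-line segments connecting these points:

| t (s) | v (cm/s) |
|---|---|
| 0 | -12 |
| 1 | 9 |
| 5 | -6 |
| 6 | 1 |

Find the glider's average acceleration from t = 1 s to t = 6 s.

-1.6 cm/s²

Average acceleration = Δv/Δt = (1 − 9)/(6 − 1) = -1.6 cm/s².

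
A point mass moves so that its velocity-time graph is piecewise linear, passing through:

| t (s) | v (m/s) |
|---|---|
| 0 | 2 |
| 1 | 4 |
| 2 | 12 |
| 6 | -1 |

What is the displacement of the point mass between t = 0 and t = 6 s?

Displacement is the signed area under the v-t curve.
0–1 s: ½(2 + 4)(1) = 3 m
1–2 s: ½(4 + 12)(1) = 8 m
2–6 s: ½(12 + -1)(4) = 22 m
Net displacement = 33 m

33 m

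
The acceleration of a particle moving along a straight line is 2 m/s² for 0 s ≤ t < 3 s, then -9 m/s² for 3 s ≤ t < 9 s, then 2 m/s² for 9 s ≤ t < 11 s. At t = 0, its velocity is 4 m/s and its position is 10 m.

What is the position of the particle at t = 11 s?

On each constant-a segment, Δv = aΔt and Δx = v₀Δt + ½aΔt²; chain segment to segment.
0–3 s: v starts 4 m/s; Δx = 4·3 + ½·2·3² = 21 m; v ends 10 m/s.
3–9 s: v starts 10 m/s; Δx = 10·6 + ½·-9·6² = -102 m; v ends -44 m/s.
9–11 s: v starts -44 m/s; Δx = -44·2 + ½·2·2² = -84 m; v ends -40 m/s.
x(11) = 10 + Σ Δx = -155 m.

-155 m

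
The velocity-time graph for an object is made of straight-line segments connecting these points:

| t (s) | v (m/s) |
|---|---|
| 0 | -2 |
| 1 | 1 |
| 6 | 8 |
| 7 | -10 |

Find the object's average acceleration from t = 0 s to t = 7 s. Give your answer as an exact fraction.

Average acceleration = Δv/Δt = (-10 − -2)/(7 − 0) = -8/7 m/s².

-8/7 m/s²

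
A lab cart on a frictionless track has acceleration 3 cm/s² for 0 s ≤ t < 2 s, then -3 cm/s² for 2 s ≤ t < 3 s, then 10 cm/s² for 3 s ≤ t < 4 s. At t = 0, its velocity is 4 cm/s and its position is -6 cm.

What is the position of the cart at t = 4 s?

28.5 cm

On each constant-a segment, Δv = aΔt and Δx = v₀Δt + ½aΔt²; chain segment to segment.
0–2 s: v starts 4 cm/s; Δx = 4·2 + ½·3·2² = 14 cm; v ends 10 cm/s.
2–3 s: v starts 10 cm/s; Δx = 10·1 + ½·-3·1² = 8.5 cm; v ends 7 cm/s.
3–4 s: v starts 7 cm/s; Δx = 7·1 + ½·10·1² = 12 cm; v ends 17 cm/s.
x(4) = -6 + Σ Δx = 28.5 cm.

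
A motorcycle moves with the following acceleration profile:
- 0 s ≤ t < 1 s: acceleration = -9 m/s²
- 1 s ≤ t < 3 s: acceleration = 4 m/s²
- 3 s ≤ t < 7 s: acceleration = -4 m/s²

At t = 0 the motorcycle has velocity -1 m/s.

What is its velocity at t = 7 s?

Δv equals the area under the a-t graph; then v = v₀ + Δv.
0–1 s: -9 × 1 = -9 m/s
1–3 s: 4 × 2 = 8 m/s
3–7 s: -4 × 4 = -16 m/s
Δv = -17 m/s, so v(7) = -1 + (-17) = -18 m/s.

-18 m/s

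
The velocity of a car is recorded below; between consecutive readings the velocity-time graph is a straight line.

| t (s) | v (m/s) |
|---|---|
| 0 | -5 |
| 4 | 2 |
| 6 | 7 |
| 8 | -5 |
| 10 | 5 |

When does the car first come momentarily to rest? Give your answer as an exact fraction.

t = 20/7 s

v changes sign on 0–4 s (from -5 to 2); the graph is linear there, so v = 0 at t = 0 + (5)·(4 − 0)/(2 − -5) = 20/7 s.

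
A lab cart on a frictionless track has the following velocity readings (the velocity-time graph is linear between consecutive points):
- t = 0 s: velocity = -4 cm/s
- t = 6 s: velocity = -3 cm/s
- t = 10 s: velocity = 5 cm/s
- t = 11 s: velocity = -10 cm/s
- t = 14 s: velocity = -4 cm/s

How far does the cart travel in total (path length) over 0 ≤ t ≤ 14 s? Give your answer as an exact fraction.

164/3 cm

Distance (not displacement) is the total path length: add the absolute areas under v-t.
0–6 s: |½(-4 + -3)(6)| = 21 cm
6–10 s: v = 0 at t = 7.5 s; triangle areas 2.25 + 6.25 = 8.5 cm
10–11 s: v = 0 at t = 31/3 s; triangle areas 5/6 + 10/3 = 25/6 cm
11–14 s: |½(-10 + -4)(3)| = 21 cm
Total distance = 164/3 cm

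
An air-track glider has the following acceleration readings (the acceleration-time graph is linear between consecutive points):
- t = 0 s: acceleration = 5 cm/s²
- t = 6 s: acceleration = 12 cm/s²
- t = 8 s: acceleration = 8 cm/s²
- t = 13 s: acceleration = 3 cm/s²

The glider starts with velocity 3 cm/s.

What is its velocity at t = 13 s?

Δv equals the area under the a-t graph; then v = v₀ + Δv.
0–6 s: ½(5 + 12)(6) = 51 cm/s
6–8 s: ½(12 + 8)(2) = 20 cm/s
8–13 s: ½(8 + 3)(5) = 27.5 cm/s
Δv = 98.5 cm/s, so v(13) = 3 + (98.5) = 101.5 cm/s.

101.5 cm/s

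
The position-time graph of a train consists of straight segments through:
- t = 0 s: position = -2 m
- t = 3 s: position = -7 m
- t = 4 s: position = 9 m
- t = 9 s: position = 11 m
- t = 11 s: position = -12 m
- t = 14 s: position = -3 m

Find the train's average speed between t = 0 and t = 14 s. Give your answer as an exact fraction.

Average speed = (total path length)/(elapsed time); on a piecewise-linear x-t graph the path length is Σ|Δx|.
0–3 s: |Δx| = |-7 − -2| = 5 m
3–4 s: |Δx| = |9 − -7| = 16 m
4–9 s: |Δx| = |11 − 9| = 2 m
9–11 s: |Δx| = |-12 − 11| = 23 m
11–14 s: |Δx| = |-3 − -12| = 9 m
Total path = 55 m; average speed = 55/14 = 55/14 m/s.

55/14 m/s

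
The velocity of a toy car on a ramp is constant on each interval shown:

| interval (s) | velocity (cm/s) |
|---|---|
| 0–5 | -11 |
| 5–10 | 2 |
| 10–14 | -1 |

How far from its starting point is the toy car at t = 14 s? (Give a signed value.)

Displacement is the signed area under the v-t curve.
0–5 s: -11 × 5 = -55 cm
5–10 s: 2 × 5 = 10 cm
10–14 s: -1 × 4 = -4 cm
Net displacement = -49 cm

-49 cm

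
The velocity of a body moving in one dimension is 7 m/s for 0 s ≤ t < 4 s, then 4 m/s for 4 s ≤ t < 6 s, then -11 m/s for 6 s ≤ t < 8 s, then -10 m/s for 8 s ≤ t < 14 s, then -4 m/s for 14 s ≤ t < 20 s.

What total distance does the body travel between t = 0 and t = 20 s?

Total distance travelled is ∫|v| dt — sum the magnitudes of each area piece.
0–4 s: |7| × 4 = 28 m
4–6 s: |4| × 2 = 8 m
6–8 s: |-11| × 2 = 22 m
8–14 s: |-10| × 6 = 60 m
14–20 s: |-4| × 6 = 24 m
Total distance = 142 m

142 m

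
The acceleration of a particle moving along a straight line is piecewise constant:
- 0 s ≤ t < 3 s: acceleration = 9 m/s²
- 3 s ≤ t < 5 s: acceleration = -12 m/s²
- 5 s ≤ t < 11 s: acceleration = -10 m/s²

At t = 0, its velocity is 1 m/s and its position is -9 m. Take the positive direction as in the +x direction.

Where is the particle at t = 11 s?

On each constant-a segment, Δv = aΔt and Δx = v₀Δt + ½aΔt²; chain segment to segment.
0–3 s: v starts 1 m/s; Δx = 1·3 + ½·9·3² = 43.5 m; v ends 28 m/s.
3–5 s: v starts 28 m/s; Δx = 28·2 + ½·-12·2² = 32 m; v ends 4 m/s.
5–11 s: v starts 4 m/s; Δx = 4·6 + ½·-10·6² = -156 m; v ends -56 m/s.
x(11) = -9 + Σ Δx = -89.5 m.

-89.5 m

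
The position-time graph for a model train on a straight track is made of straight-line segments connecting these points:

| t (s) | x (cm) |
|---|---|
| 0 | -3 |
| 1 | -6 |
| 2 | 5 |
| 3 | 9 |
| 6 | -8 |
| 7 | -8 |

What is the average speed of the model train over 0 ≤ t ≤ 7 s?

Average speed = (total path length)/(elapsed time); on a piecewise-linear x-t graph the path length is Σ|Δx|.
0–1 s: |Δx| = |-6 − -3| = 3 cm
1–2 s: |Δx| = |5 − -6| = 11 cm
2–3 s: |Δx| = |9 − 5| = 4 cm
3–6 s: |Δx| = |-8 − 9| = 17 cm
6–7 s: |Δx| = |-8 − -8| = 0 cm
Total path = 35 cm; average speed = 35/7 = 5 cm/s.

5 cm/s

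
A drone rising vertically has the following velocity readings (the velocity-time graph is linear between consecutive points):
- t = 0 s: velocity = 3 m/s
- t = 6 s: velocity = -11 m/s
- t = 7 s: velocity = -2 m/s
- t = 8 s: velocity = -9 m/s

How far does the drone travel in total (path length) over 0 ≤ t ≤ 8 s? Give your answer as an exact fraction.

Total distance travelled is ∫|v| dt — sum the magnitudes of each area piece.
0–6 s: v = 0 at t = 9/7 s; triangle areas 27/14 + 363/14 = 195/7 m
6–7 s: |½(-11 + -2)(1)| = 6.5 m
7–8 s: |½(-2 + -9)(1)| = 5.5 m
Total distance = 279/7 m

279/7 m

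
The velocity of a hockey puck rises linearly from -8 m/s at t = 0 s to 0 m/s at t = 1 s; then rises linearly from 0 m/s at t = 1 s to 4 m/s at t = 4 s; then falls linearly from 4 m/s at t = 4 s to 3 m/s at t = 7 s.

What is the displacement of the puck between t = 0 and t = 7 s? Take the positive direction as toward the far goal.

Displacement is the signed area under the v-t curve.
0–1 s: ½(-8 + 0)(1) = -4 m
1–4 s: ½(0 + 4)(3) = 6 m
4–7 s: ½(4 + 3)(3) = 10.5 m
Net displacement = 12.5 m

12.5 m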